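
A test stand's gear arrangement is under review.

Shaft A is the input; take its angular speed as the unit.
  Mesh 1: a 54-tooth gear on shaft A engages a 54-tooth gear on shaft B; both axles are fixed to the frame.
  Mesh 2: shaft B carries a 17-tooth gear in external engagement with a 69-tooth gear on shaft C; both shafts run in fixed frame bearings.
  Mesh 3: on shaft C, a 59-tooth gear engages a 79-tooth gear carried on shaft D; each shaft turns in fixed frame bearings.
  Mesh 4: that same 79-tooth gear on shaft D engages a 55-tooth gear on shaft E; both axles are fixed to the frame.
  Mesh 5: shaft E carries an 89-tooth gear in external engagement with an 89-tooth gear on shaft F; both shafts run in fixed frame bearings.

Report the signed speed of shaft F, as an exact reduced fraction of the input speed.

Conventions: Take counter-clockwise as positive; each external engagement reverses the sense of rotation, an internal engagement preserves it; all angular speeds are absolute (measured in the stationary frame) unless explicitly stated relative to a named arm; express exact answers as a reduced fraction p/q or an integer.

5-mesh fixed-axis compound train (all bearings frame-fixed)
mesh 1 [54T→54T]: |ω|/ω_in = 1×54/54 = 1, sense flips to −
mesh 2 [17T→69T]: |ω|/ω_in = 1×17/69 = 17/69, sense flips to +
mesh 3 [59T→79T]: |ω|/ω_in = (17/69)×59/79 = 1003/5451, sense flips to −
mesh 4 [79T→55T]: |ω|/ω_in = (1003/5451)×79/55 = 1003/3795, sense flips to +
mesh 5 [89T→89T]: |ω|/ω_in = (1003/3795)×89/89 = 1003/3795, sense flips to −
signed output speed (× input speed) = -1003/3795

-1003/3795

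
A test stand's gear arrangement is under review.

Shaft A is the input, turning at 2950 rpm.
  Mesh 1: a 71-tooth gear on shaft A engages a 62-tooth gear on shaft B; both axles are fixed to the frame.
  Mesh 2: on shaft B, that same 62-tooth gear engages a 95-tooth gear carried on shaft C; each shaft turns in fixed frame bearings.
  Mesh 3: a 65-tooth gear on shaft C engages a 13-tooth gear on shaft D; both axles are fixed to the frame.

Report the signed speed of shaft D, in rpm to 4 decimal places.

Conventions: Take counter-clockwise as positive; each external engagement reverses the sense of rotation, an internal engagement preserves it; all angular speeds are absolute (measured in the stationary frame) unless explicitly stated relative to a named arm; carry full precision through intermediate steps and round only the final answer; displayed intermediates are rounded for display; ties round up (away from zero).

recognized (4 fixed axles, 3 meshes): fixed-axis compound train
mesh 1 [71T→62T]: ω = 2950.0000×71/62 = 3378.2258 rpm, sense flips to −
mesh 2 [62T→95T]: ω = 3378.2258×62/95 = 2204.7368 rpm, sense flips to +
mesh 3 [65T→13T]: ω = 2204.7368×65/13 = 11023.6842 rpm, sense flips to −
signed output speed = -11023.6842 rpm

-11023.6842 rpm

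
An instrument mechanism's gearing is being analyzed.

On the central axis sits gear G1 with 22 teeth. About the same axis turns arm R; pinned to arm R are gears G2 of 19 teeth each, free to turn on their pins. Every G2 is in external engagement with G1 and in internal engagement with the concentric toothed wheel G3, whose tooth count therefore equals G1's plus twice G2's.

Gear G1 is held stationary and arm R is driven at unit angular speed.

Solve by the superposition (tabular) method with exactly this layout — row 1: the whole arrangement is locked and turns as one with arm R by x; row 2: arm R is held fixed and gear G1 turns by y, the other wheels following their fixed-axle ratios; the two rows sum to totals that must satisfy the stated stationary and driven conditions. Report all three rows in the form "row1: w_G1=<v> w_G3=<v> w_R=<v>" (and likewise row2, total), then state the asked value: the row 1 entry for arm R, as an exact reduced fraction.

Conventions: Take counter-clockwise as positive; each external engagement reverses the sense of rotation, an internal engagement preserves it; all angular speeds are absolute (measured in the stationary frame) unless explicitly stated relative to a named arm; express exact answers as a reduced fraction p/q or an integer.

topology: planetary set — G1 22T / G2 19T / G3 60T, arm = carrier (Willis)
superposition row 1 [locked train]: every member turns x
row 2: sun turns y, ring = −(22/60)·y, arm 0
boundary: total ω_sun = x + y = 0 and total ω_arm = x = 1  ⇒  y = -1, x = 1
row 2 ring = −(22/60)·(-1) = 11/30
totals (row 1 + row 2): sun 1 + (-1) = 0, ring 1 + 11/30 = 41/30, arm 1 + 0 = 1
asked cell (row1, arm) = 1

row1: w_G1=1 w_G3=1 w_R=1
row2: w_G1=-1 w_G3=11/30 w_R=0
total: w_G1=0 w_G3=41/30 w_R=1
asked value: 1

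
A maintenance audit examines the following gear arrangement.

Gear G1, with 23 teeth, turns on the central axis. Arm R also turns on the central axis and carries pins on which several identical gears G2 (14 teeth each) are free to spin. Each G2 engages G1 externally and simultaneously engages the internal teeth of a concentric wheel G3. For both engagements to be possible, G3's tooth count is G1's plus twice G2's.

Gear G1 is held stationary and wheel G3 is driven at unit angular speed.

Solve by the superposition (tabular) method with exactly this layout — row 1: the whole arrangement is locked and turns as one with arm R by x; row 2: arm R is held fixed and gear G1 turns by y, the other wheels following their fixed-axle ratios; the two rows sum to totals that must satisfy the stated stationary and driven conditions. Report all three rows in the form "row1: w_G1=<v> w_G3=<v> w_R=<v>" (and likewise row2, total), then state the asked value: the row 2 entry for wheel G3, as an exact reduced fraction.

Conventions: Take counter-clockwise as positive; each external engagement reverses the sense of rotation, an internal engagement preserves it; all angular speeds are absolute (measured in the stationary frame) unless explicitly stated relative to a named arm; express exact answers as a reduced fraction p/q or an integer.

planetary set (23T centre, 14T on arm, 51T internal) — Willis relation
row 1 — lock + rotate with arm: ω_sun = ω_ring = ω_arm = x
row 2: sun turns y, ring = −(23/51)·y, arm 0
boundary: total ω_sun = x + y = 0 and total ω_ring = x − (23/51)·y = 1  ⇒  y = -51/74, x = 51/74
row 2 ring = −(23/51)·(-51/74) = 23/74
totals (row 1 + row 2): sun 51/74 + (-51/74) = 0, ring 51/74 + 23/74 = 1, arm 51/74 + 0 = 51/74
asked cell (row2, ring) = 23/74

row1: w_G1=51/74 w_G3=51/74 w_R=51/74
row2: w_G1=-51/74 w_G3=23/74 w_R=0
total: w_G1=0 w_G3=1 w_R=51/74
asked value: 23/74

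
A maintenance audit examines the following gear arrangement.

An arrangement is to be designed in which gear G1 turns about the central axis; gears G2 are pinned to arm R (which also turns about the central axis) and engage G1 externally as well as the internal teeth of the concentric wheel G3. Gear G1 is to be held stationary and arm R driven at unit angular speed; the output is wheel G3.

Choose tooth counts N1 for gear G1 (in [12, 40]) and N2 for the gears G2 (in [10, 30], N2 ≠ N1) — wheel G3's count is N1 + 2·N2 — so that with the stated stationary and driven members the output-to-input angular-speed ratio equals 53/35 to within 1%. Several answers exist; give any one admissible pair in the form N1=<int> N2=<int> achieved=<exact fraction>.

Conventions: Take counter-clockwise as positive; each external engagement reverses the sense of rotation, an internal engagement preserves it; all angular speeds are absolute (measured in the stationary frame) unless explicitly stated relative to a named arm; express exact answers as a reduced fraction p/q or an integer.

N1=36 N2=17 achieved=53/35

topology: planetary set — design target 53/35, arm = carrier (Willis)
Willis with ω_sun = 0: ω_ring/ω_arm = (N1+N3)/N3; set equal to 53/35  ⇒  N3/N1 = 1/(53/35 − 1) = 35/18
N3 = N1 + 2·N2  ⇒  N2/N1 = (N3/N1 − 1)/2 = (35/18 − 1)/2 = 17/36
smallest multiple with N1 ≥ 12 and N2 ≥ 10: k = 1  ⇒  N1 = 1·36 = 36, N2 = 1·17 = 17 (N1 ≤ 40, N2 ≤ 30, N2 ≠ N1 ✓), N3 = 36 + 2·17 = 70
check: (N1+N3)/N3 with N1 = 36, N3 = 70 gives 53/35; |achieved − target| = 0 ≤ 53/3500 ✓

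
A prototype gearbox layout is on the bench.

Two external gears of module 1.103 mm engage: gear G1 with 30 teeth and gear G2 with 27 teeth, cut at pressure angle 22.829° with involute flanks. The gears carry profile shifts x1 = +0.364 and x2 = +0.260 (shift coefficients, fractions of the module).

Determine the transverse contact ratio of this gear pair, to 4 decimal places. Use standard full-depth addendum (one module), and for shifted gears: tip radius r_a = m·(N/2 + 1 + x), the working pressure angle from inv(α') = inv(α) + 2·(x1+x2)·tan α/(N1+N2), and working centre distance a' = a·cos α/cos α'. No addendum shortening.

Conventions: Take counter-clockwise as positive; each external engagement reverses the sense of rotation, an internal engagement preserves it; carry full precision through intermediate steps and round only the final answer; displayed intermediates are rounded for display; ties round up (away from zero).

recognized (one external pair, fixed centres): single-mesh tooth geometry, m = 1.103, N1 = 30, N2 = 27
base radii: r_b1 = 15.248979, r_b2 = 13.724081
tip radii: r_a1 = 18.049492, r_a2 = 16.280280
inv(α') = inv(22.829°) + 2·(+0.364+0.260)·tan α/(30+27) = 0.03173253  ⇒  α' = 25.45355°
a' = a·cos α / cos α' = 31.4355·cos 22.829°/cos 25.45355° = 32.087683
action lengths: √(r_a1²−r_b1²) = 9.656749, √(r_a2²−r_b2²) = 8.757689
base pitch p_b = π·m·cos α = 3.193739
CR = (9.656749 + 8.757689 − 32.087683·sin 25.45355°)/3.193739 = 1.447776
contact ratio ≈ 1.4478

1.4478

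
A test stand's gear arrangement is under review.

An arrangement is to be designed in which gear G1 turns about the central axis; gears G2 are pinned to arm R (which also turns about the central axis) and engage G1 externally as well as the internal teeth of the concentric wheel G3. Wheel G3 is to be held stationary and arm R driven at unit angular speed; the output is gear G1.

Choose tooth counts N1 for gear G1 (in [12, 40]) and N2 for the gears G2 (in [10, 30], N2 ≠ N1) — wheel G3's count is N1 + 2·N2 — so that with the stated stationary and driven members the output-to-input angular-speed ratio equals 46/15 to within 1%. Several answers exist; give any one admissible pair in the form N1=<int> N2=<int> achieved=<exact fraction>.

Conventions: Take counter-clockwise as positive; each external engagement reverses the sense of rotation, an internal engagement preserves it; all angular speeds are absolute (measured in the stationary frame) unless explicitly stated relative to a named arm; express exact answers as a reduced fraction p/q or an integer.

planetary set to be sized for 46/15 (Willis relation)
Willis with ω_ring = 0: ω_sun/ω_arm = (N1+N3)/N1; set equal to 46/15  ⇒  N3/N1 = 46/15 − 1 = 31/15
N3 = N1 + 2·N2  ⇒  N2/N1 = (N3/N1 − 1)/2 = (31/15 − 1)/2 = 8/15
smallest multiple with N1 ≥ 12 and N2 ≥ 10: k = 2  ⇒  N1 = 2·15 = 30, N2 = 2·8 = 16 (N1 ≤ 40, N2 ≤ 30, N2 ≠ N1 ✓), N3 = 30 + 2·16 = 62
check: (N1+N3)/N1 with N1 = 30, N3 = 62 gives 46/15; |achieved − target| = 0 ≤ 23/750 ✓

N1=30 N2=16 achieved=46/15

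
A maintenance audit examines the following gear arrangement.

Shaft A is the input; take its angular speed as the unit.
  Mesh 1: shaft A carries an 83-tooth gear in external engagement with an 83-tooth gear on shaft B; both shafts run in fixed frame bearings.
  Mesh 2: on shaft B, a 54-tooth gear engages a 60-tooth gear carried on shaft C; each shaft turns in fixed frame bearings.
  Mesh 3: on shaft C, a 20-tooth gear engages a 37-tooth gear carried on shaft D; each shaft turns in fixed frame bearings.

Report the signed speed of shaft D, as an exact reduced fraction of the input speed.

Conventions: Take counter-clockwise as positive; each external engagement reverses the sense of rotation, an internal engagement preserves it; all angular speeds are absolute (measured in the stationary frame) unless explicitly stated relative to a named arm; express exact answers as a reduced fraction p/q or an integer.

-18/37

3-mesh fixed-axis compound train (all bearings frame-fixed)
mesh 1 [83T→83T]: |ω|/ω_in = 1×83/83 = 1, sense flips to −
mesh 2 [54T→60T]: |ω|/ω_in = 1×54/60 = 9/10, sense flips to +
mesh 3 [20T→37T]: |ω|/ω_in = (9/10)×20/37 = 18/37, sense flips to −
signed output speed (× input speed) = -18/37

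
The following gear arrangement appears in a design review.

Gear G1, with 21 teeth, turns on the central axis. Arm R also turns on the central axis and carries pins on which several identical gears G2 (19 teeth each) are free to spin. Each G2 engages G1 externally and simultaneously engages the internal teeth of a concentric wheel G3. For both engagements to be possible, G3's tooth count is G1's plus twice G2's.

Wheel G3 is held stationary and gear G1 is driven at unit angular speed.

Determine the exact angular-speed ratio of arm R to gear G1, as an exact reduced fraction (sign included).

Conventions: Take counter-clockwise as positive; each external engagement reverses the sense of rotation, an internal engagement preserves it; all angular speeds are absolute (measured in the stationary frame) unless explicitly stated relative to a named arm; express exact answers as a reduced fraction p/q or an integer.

recognized (axles ride arm R): planetary set, 21/19/59 teeth
ring teeth: 21 + 2·19 = 59
21(ω_sun−ω_arm) = −59(ω_ring−ω_arm),  ω_ring = 0, ω_sun = 1
21(1−ω_arm) = −59(0−ω_arm)  ⇒  80·ω_arm = 21  ⇒  ω_arm = 21/80
ω_out/ω_in = 21/80

21/80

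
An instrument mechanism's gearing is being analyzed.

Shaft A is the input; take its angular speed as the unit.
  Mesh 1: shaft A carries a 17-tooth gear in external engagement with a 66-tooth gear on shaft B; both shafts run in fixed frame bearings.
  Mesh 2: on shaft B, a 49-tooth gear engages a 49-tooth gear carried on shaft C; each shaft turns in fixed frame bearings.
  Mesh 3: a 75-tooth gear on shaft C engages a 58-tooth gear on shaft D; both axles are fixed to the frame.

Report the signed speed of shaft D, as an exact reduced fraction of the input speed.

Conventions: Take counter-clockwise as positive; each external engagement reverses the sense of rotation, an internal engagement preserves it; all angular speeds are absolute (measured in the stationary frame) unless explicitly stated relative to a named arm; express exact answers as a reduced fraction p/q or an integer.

-425/1276

3-mesh fixed-axis compound train (all bearings frame-fixed)
mesh 1 [17T→66T]: |ω|/ω_in = 1×17/66 = 17/66, sense flips to −
mesh 2 [49T→49T]: |ω|/ω_in = (17/66)×49/49 = 17/66, sense flips to +
mesh 3 [75T→58T]: |ω|/ω_in = (17/66)×75/58 = 425/1276, sense flips to −
signed output speed (× input speed) = -425/1276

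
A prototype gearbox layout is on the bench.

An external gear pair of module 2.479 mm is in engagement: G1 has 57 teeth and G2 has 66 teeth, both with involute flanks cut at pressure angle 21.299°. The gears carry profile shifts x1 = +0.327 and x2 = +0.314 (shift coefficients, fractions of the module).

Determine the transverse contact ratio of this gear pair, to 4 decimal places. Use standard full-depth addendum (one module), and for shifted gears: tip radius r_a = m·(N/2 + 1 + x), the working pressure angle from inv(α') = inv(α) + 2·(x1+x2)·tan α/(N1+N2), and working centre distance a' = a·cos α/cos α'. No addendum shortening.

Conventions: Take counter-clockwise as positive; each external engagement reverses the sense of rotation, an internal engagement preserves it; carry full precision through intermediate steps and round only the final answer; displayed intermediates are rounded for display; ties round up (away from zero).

1.6487

recognized (one external pair, fixed centres): single-mesh tooth geometry, m = 2.479, N1 = 57, N2 = 66
base radii: r_b1 = 65.825831, r_b2 = 76.219383
tip radii: r_a1 = 73.941133, r_a2 = 85.064406
inv(α') = inv(21.299°) + 2·(+0.327+0.314)·tan α/(57+66) = 0.02218938  ⇒  α' = 22.72291°
a' = a·cos α / cos α' = 152.4585·cos 21.299°/cos 22.72291° = 153.997969
action lengths: √(r_a1²−r_b1²) = 33.678646, √(r_a2²−r_b2²) = 37.769814
base pitch p_b = π·m·cos α = 7.256068
CR = (33.678646 + 37.769814 − 153.997969·sin 22.72291°)/7.256068 = 1.648675
contact ratio ≈ 1.6487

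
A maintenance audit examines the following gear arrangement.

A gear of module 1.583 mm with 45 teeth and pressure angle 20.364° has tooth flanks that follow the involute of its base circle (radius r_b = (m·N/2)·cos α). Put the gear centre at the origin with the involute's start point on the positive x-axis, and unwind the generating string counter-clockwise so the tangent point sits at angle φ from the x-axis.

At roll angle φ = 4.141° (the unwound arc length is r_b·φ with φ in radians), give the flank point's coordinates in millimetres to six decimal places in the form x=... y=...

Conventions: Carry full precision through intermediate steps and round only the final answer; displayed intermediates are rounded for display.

x=33.478532 y=0.004200

single-mesh involute tooth geometry (45T wheel at module 1.583)
pitch radius r_p = m·N/2 = 1.583·45/2 = 35.617500
base radius r_b = r_p·cos α = 35.617500·cos 20.364° = 33.391435
roll angle φ = 4.141° = 0.07227408 rad
x = r_b·(cos φ + φ·sin φ) = 33.478532
y = r_b·(sin φ − φ·cos φ) = 0.004200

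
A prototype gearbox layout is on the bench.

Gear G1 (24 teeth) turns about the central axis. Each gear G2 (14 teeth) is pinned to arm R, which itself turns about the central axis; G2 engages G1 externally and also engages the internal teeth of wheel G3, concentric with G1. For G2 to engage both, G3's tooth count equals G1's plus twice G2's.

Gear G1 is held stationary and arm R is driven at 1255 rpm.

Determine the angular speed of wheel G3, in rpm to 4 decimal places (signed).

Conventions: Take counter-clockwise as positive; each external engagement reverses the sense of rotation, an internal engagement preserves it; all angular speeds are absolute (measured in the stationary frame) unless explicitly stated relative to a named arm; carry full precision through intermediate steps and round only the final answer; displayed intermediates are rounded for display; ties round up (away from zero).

+1834.2308 rpm

class = planetary set [G3 = 24+2·14 = 52; Willis about the carrier]
normalise by the input: solve with ω_arm = 1, then scale by 1255 rpm
ring teeth: 24 + 2·14 = 52
24(ω_sun−ω_arm) = −52(ω_ring−ω_arm),  ω_sun = 0, ω_arm = 1
ω_ring = 1 − (24/52)(0−1) = 19/13
scale: ω_ring = 19/13 × 1255 rpm = +1834.2308 rpm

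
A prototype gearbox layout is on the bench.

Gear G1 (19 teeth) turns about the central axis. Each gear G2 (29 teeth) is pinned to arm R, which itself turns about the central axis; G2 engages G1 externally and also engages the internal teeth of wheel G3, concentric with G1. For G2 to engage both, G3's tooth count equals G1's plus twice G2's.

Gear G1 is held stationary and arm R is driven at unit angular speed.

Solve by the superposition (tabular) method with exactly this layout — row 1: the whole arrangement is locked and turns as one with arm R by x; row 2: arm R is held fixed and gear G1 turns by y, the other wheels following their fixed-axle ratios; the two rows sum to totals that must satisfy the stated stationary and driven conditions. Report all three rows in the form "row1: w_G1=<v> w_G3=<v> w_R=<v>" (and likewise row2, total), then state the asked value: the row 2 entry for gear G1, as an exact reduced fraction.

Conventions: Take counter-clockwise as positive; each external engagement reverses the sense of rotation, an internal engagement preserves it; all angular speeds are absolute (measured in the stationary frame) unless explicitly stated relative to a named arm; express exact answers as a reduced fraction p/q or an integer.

class = planetary set [G3 = 19+2·29 = 77; Willis about the carrier]
row 1 — lock + rotate with arm: ω_sun = ω_ring = ω_arm = x
row 2 (arm held, sun turns y): ω_ring = −(19/77)·y, ω_arm = 0
boundary: total ω_sun = x + y = 0 and total ω_arm = x = 1  ⇒  y = -1, x = 1
row 2 ring = −(19/77)·(-1) = 19/77
totals (row 1 + row 2): sun 1 + (-1) = 0, ring 1 + 19/77 = 96/77, arm 1 + 0 = 1
asked cell (row2, sun) = -1

row1: w_G1=1 w_G3=1 w_R=1
row2: w_G1=-1 w_G3=19/77 w_R=0
total: w_G1=0 w_G3=96/77 w_R=1
asked value: -1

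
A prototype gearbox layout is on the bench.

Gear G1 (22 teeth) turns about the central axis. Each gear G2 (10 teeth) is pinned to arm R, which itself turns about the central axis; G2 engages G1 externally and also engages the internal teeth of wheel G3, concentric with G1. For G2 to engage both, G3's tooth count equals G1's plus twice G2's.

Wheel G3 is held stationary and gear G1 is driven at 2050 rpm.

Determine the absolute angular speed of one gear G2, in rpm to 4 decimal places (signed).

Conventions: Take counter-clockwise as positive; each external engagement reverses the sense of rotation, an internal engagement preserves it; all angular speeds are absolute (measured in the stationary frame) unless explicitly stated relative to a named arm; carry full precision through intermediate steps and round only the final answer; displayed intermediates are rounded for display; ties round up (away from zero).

topology: planetary set — G1 22T / G2 10T / G3 42T, arm = carrier (Willis)
normalise by the input: solve with ω_sun = 1, then scale by 2050 rpm
ring teeth: 22 + 2·10 = 42
22(ω_sun−ω_arm) = −42(ω_ring−ω_arm),  ω_ring = 0, ω_sun = 1
22(1−ω_arm) = −42(0−ω_arm)  ⇒  64·ω_arm = 22  ⇒  ω_arm = 11/32
sun–planet mesh: 22·(1−11/32) = −10·(ω_p−ω_arm)  ⇒  ω_p−ω_arm = -231/160
ω_p = 11/32 − 231/160 = -11/10
scale: ω_p = -11/10 × 2050 rpm = -2255.0000 rpm

-2255.0000 rpm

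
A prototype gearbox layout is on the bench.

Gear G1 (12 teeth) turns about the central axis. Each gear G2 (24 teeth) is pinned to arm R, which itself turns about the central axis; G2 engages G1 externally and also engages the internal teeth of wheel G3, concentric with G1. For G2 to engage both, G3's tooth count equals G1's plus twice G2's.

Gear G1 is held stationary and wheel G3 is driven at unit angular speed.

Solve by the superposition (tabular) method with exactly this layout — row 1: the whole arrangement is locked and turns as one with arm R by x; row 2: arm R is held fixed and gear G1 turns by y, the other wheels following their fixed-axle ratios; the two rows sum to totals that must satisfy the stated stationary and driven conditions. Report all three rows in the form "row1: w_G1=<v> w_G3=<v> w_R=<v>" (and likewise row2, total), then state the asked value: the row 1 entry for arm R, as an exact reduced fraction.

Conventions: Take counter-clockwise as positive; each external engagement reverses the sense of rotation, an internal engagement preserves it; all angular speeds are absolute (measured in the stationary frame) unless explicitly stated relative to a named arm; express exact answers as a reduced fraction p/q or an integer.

recognized (axles ride arm R): planetary set, 12/24/60 teeth
row 1 (train locked, turned with arm): all members turn x
superposition row 2 [arm held]: sun y, ring −(12/60)·y, arm 0
boundary: total ω_sun = x + y = 0 and total ω_ring = x − (12/60)·y = 1  ⇒  y = -5/6, x = 5/6
row 2 ring = −(12/60)·(-5/6) = 1/6
totals (row 1 + row 2): sun 5/6 + (-5/6) = 0, ring 5/6 + 1/6 = 1, arm 5/6 + 0 = 5/6
asked cell (row1, arm) = 5/6

row1: w_G1=5/6 w_G3=5/6 w_R=5/6
row2: w_G1=-5/6 w_G3=1/6 w_R=0
total: w_G1=0 w_G3=1 w_R=5/6
asked value: 5/6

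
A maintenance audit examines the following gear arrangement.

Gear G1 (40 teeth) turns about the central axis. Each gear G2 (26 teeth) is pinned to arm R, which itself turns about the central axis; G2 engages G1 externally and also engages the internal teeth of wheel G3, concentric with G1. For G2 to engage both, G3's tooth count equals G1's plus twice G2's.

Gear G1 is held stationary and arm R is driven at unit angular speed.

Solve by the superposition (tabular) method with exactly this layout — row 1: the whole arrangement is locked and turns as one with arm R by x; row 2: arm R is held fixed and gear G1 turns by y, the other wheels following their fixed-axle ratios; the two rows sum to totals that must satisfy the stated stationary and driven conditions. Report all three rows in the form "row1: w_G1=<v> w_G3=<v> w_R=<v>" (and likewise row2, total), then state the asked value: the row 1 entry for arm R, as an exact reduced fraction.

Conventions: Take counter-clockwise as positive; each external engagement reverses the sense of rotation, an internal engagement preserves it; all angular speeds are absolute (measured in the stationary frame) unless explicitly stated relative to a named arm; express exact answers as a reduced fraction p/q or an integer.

planetary set (40T centre, 26T on arm, 92T internal) — Willis relation
row 1 (train locked, turned with arm): all members turn x
row 2 (arm held, sun turns y): ω_ring = −(40/92)·y, ω_arm = 0
boundary: total ω_sun = x + y = 0 and total ω_arm = x = 1  ⇒  y = -1, x = 1
row 2 ring = −(40/92)·(-1) = 10/23
totals (row 1 + row 2): sun 1 + (-1) = 0, ring 1 + 10/23 = 33/23, arm 1 + 0 = 1
asked cell (row1, arm) = 1

row1: w_G1=1 w_G3=1 w_R=1
row2: w_G1=-1 w_G3=10/23 w_R=0
total: w_G1=0 w_G3=33/23 w_R=1
asked value: 1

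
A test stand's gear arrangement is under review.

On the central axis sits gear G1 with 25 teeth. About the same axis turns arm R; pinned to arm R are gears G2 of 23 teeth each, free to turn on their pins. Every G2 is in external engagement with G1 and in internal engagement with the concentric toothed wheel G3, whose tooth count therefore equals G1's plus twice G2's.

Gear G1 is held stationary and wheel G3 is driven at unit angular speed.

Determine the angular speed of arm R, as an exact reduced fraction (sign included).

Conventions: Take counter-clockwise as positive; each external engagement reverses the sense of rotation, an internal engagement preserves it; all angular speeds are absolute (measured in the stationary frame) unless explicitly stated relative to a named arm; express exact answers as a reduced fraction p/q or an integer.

71/96

class = planetary set [G3 = 25+2·23 = 71; Willis about the carrier]
ring teeth: 25 + 2·23 = 71
25(ω_sun−ω_arm) = −71(ω_ring−ω_arm),  ω_sun = 0, ω_ring = 1
25(0−ω_arm) = −71(1−ω_arm)  ⇒  96·ω_arm = 71  ⇒  ω_arm = 71/96
exact speed ratio = 71/96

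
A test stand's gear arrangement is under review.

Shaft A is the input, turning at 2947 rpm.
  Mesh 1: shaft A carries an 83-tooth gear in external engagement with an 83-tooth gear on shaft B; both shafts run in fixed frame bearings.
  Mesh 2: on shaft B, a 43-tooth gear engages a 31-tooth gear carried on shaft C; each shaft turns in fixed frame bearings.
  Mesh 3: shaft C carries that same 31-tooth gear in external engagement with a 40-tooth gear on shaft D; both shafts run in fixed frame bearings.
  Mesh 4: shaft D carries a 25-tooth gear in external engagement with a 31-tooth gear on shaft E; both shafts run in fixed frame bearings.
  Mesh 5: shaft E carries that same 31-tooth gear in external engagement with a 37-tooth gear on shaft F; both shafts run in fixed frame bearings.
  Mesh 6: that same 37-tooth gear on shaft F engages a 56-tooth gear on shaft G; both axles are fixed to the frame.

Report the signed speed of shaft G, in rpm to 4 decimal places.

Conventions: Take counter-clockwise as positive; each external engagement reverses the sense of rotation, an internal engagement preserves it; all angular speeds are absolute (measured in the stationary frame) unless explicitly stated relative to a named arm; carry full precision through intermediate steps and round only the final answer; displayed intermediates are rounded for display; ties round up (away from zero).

topology: fixed-axis compound train — 6 meshes, A→G
mesh 1 [83T→83T]: ω = 2947.0000×83/83 = 2947.0000 rpm, sense flips to −
mesh 2 [43T→31T]: ω = 2947.0000×43/31 = 4087.7742 rpm, sense flips to +
mesh 3 [31T→40T]: ω = 4087.7742×31/40 = 3168.0250 rpm, sense flips to −
mesh 4 [25T→31T]: ω = 3168.0250×25/31 = 2554.8589 rpm, sense flips to +
mesh 5 [31T→37T]: ω = 2554.8589×31/37 = 2140.5574 rpm, sense flips to −
mesh 6 [37T→56T]: ω = 2140.5574×37/56 = 1414.2969 rpm, sense flips to +
signed output speed = +1414.2969 rpm

+1414.2969 rpm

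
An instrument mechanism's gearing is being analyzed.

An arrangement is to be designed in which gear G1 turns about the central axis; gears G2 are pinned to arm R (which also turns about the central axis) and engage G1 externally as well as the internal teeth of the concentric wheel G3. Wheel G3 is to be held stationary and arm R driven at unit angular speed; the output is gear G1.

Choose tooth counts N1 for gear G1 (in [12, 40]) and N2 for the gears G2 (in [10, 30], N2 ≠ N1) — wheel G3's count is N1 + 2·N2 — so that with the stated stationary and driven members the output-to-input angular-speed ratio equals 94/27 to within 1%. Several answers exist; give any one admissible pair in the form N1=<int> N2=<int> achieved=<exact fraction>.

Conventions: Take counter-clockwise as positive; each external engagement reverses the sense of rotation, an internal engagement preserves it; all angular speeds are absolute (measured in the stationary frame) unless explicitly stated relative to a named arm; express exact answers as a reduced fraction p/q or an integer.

planetary set to be sized for 94/27 (Willis relation)
Willis with ω_ring = 0: ω_sun/ω_arm = (N1+N3)/N1; set equal to 94/27  ⇒  N3/N1 = 94/27 − 1 = 67/27
N3 = N1 + 2·N2  ⇒  N2/N1 = (N3/N1 − 1)/2 = (67/27 − 1)/2 = 20/27
smallest multiple with N1 ≥ 12 and N2 ≥ 10: k = 1  ⇒  N1 = 1·27 = 27, N2 = 1·20 = 20 (N1 ≤ 40, N2 ≤ 30, N2 ≠ N1 ✓), N3 = 27 + 2·20 = 67
check: (N1+N3)/N1 with N1 = 27, N3 = 67 gives 94/27; |achieved − target| = 0 ≤ 47/1350 ✓

N1=27 N2=20 achieved=94/27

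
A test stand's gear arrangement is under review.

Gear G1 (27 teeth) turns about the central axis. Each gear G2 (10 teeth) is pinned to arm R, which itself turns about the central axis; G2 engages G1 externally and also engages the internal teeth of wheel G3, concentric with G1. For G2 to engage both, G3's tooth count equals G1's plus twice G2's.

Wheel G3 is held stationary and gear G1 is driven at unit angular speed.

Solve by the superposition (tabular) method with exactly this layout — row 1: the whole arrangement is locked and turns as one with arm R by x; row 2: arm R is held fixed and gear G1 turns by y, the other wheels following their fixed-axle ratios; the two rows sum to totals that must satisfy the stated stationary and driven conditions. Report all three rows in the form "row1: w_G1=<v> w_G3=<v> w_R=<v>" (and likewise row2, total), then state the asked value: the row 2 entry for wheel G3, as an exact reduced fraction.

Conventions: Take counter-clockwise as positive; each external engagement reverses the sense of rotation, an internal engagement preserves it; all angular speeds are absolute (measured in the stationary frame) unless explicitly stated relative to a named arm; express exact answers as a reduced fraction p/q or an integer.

topology: planetary set — G1 27T / G2 10T / G3 47T, arm = carrier (Willis)
row 1 — lock + rotate with arm: ω_sun = ω_ring = ω_arm = x
row 2 (arm held, sun turns y): ω_ring = −(27/47)·y, ω_arm = 0
boundary: total ω_ring = x − (27/47)·y = 0 and total ω_sun = x + y = 1  ⇒  y = 47/74, x = 27/74
row 2 ring = −(27/47)·47/74 = -27/74
totals (row 1 + row 2): sun 27/74 + 47/74 = 1, ring 27/74 + (-27/74) = 0, arm 27/74 + 0 = 27/74
asked cell (row2, ring) = -27/74

row1: w_G1=27/74 w_G3=27/74 w_R=27/74
row2: w_G1=47/74 w_G3=-27/74 w_R=0
total: w_G1=1 w_G3=0 w_R=27/74
asked value: -27/74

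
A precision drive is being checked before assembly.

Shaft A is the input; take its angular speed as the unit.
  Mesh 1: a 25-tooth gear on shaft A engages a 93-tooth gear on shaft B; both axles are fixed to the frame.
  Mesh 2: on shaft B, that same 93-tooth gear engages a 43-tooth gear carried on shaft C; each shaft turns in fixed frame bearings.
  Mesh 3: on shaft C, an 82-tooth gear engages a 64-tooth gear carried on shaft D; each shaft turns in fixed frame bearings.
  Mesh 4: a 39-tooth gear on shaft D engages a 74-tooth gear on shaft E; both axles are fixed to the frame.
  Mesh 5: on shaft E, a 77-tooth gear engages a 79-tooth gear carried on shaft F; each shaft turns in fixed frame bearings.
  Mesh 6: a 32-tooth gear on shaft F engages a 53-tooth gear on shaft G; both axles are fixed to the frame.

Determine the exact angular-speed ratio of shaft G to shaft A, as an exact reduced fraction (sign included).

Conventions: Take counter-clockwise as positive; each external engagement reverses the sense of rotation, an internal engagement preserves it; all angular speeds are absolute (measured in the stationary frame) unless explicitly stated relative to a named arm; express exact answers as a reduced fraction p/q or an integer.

3078075/13323034

class = fixed-axis compound train [6 meshes; 6 ratios multiply, 6 sense flips]
mesh 1 [25T→93T]: running ratio 25/93, sense −
mesh 2 [93T→43T]: running ratio 25/43, sense +
mesh 3 [82T→64T]: running ratio 1025/1376, sense −
mesh 4 [39T→74T]: running ratio 39975/101824, sense +
mesh 5 [77T→79T]: running ratio 3078075/8044096, sense −
mesh 6 [32T→53T]: running ratio 3078075/13323034, sense +
ω_out/ω_in = 3078075/13323034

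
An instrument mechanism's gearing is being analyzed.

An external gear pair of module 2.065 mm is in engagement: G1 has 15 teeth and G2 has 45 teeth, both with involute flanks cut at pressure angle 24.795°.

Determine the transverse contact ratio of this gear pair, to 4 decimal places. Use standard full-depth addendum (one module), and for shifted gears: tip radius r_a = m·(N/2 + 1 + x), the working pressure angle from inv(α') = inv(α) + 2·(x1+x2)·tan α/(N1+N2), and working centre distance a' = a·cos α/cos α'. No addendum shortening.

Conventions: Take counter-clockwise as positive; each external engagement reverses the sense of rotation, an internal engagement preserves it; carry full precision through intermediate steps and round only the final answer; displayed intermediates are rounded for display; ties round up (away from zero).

1.4474

single-mesh involute tooth geometry (15T engaging 45T at module 2.065)
base radii: r_b1 = 14.059771, r_b2 = 42.179312
tip radii: r_a1 = 17.552500, r_a2 = 48.527500
no profile shift: α' = α, a' = a
action lengths: √(r_a1²−r_b1²) = 10.507764, √(r_a2²−r_b2²) = 23.996331
base pitch p_b = π·m·cos α = 5.889343
CR = (10.507764 + 23.996331 − 61.950000·sin 24.79500°)/5.889343 = 1.447351
contact ratio ≈ 1.4474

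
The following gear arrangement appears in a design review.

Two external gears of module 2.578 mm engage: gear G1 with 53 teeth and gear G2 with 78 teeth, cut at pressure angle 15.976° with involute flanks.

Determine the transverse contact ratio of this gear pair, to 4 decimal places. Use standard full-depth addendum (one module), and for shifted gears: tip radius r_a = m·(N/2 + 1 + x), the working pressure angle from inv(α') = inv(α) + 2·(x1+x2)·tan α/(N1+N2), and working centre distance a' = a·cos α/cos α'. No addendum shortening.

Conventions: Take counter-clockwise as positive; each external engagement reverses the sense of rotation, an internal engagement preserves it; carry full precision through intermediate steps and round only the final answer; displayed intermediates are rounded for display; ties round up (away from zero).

2.0734

recognized (one external pair, fixed centres): single-mesh tooth geometry, m = 2.578, N1 = 53, N2 = 78
base radii: r_b1 = 65.678397, r_b2 = 96.658773
tip radii: r_a1 = 70.895000, r_a2 = 103.120000
no profile shift: α' = α, a' = a
action lengths: √(r_a1²−r_b1²) = 26.691743, √(r_a2²−r_b2²) = 35.927927
base pitch p_b = π·m·cos α = 7.786218
CR = (26.691743 + 35.927927 − 168.859000·sin 15.97600°)/7.786218 = 2.073384
contact ratio ≈ 2.0734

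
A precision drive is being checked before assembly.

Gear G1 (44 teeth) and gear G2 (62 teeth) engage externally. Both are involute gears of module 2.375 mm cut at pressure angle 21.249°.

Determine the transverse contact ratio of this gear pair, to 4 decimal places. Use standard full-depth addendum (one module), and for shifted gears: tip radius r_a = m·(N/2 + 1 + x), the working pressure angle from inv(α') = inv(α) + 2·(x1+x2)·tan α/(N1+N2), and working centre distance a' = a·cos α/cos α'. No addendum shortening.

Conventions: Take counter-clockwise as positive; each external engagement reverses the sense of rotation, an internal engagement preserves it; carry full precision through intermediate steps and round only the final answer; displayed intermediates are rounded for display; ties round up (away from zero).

single-mesh involute tooth geometry (44T engaging 62T at module 2.375)
base radii: r_b1 = 48.697742, r_b2 = 68.619545
tip radii: r_a1 = 54.625000, r_a2 = 76.000000
no profile shift: α' = α, a' = a
action lengths: √(r_a1²−r_b1²) = 24.747133, √(r_a2²−r_b2²) = 32.670446
base pitch p_b = π·m·cos α = 6.954021
CR = (24.747133 + 32.670446 − 125.875000·sin 21.24900°)/6.954021 = 1.696535
contact ratio ≈ 1.6965

1.6965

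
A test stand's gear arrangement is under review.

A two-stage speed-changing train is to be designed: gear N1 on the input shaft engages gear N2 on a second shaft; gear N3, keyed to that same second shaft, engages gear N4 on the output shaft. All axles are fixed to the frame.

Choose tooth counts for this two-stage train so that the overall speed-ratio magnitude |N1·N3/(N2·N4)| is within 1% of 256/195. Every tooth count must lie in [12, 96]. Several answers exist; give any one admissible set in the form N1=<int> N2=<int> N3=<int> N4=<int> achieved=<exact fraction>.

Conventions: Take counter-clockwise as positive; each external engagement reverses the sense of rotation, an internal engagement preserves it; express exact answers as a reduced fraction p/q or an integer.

N1=16 N2=13 N3=16 N4=15 achieved=256/195

class = fixed-axis compound train [2-stage, 256/195 wanted]
target = 256/195 in lowest terms: an exact hit needs N1·N3 = k·256 and N2·N4 = k·195 for one integer k, every count in [12, 96]; additionally prefer no 1:1 stage (N1 ≠ N2, N3 ≠ N4)
k = 1: N1·N3 = 256 = 16·16, N2·N4 = 195 = 13·15
achieved = 16·16/(13·15) = 256/195; |achieved − target| = 0 ≤ 64/4875 ✓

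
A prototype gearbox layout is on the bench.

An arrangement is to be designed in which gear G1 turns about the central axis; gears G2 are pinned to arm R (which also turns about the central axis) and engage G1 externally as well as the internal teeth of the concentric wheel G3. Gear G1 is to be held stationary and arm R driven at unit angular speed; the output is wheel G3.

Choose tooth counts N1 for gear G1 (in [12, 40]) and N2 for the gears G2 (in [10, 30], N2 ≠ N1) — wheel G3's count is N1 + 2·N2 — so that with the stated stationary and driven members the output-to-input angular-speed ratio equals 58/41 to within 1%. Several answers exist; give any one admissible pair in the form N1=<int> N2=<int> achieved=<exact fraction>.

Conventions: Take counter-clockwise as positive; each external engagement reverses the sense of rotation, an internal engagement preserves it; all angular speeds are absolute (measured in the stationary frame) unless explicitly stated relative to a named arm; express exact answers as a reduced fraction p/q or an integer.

N1=17 N2=12 achieved=58/41

design class (target 58/41): planetary set
Willis with ω_sun = 0: ω_ring/ω_arm = (N1+N3)/N3; set equal to 58/41  ⇒  N3/N1 = 1/(58/41 − 1) = 41/17
N3 = N1 + 2·N2  ⇒  N2/N1 = (N3/N1 − 1)/2 = (41/17 − 1)/2 = 12/17
smallest multiple with N1 ≥ 12 and N2 ≥ 10: k = 1  ⇒  N1 = 1·17 = 17, N2 = 1·12 = 12 (N1 ≤ 40, N2 ≤ 30, N2 ≠ N1 ✓), N3 = 17 + 2·12 = 41
check: (N1+N3)/N3 with N1 = 17, N3 = 41 gives 58/41; |achieved − target| = 0 ≤ 29/2050 ✓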